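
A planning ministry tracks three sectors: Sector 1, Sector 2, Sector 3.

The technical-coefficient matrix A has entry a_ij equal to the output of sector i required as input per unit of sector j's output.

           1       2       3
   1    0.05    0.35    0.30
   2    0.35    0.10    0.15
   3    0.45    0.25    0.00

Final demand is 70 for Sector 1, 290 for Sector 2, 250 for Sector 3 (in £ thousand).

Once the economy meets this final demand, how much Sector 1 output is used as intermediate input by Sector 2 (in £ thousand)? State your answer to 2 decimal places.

z_12 = 218.09

I − A =
  [   0.95    -0.35    -0.30]
  [  -0.35     0.90    -0.15]
  [  -0.45    -0.25     1.00]
Cofactors of I−A, C_ij = (−1)^(i+j)·(minor ij) (rows/columns in the sector order above):
  C_11 = (0.90)(1.00) − (-0.15)(-0.25) = 0.8625
  C_12 = −[(-0.35)(1.00) − (-0.15)(-0.45)] = 0.4175
  C_13 = (-0.35)(-0.25) − (0.90)(-0.45) = 0.4925
  C_21 = −[(-0.35)(1.00) − (-0.30)(-0.25)] = 0.4250
  C_22 = (0.95)(1.00) − (-0.30)(-0.45) = 0.8150
  C_23 = −[(0.95)(-0.25) − (-0.35)(-0.45)] = 0.3950
  C_31 = (-0.35)(-0.15) − (-0.30)(0.90) = 0.3225
  C_32 = −[(0.95)(-0.15) − (-0.30)(-0.35)] = 0.2475
  C_33 = (0.95)(0.90) − (-0.35)(-0.35) = 0.7325
det(I−A) = Σ_j (I−A)_1j·C_1j = (0.95)(0.8625) + (-0.35)(0.4175) + (-0.30)(0.4925) = 0.5255
adj(I−A) = Cᵀ =
  [ 0.8625   0.4250   0.3225]
  [ 0.4175   0.8150   0.2475]
  [ 0.4925   0.3950   0.7325]
(I − A)⁻¹ = adj(I−A) / det(I−A) ≈
  [   1.6413     0.8088     0.6137]
  [   0.7945     1.5509     0.4710]
  [   0.9372     0.7517     1.3939]
First solve x = (I − A)⁻¹ d = adj(I−A)·d / det(I−A); in particular x_2 = (0.4175·70 + 0.8150·290 + 0.2475·250) / 0.5255 = 327.45 / 0.5255 ≈ 623.1208.
Intermediate flow from 1 to 2: z_12 = a_12 · x_2 = 0.35 × 327.45 / 0.5255 = 114.6075 / 0.5255 ≈ 218.09.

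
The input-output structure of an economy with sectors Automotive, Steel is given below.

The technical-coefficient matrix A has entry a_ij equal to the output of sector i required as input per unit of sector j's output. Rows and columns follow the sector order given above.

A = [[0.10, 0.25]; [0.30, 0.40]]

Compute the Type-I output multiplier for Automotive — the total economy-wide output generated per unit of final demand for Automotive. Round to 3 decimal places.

I − A =
  [   0.90    -0.25]
  [  -0.30     0.60]
det(I−A) = (0.90)(0.60) − (-0.25)(-0.30) = 0.4650
adj(I−A) = [[0.60, 0.25], [0.30, 0.90]]
(I − A)⁻¹ = adj(I−A) / det(I−A) ≈
  [   1.2903     0.5376]
  [   0.6452     1.9355]
The output multiplier for sector j is the column-j sum of the Leontief inverse (I − A)⁻¹ = adj(I−A) / det(I−A).
Column A of adj(I−A): (0.60, 0.30); det(I−A) = 0.4650.
m_A = (0.60 + 0.30) / 0.4650 = 0.90 / 0.4650 ≈ 1.935.

m_A = 1.935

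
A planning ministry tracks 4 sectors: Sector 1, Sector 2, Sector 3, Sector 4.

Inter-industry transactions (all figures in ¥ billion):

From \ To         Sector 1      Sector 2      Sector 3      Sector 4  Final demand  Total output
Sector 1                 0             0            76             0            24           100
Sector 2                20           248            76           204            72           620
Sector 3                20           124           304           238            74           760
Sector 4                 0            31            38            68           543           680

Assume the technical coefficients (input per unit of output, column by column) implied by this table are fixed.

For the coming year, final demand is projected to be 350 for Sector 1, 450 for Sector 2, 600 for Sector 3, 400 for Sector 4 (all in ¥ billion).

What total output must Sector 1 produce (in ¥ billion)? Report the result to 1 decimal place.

x_1 = 560.4

Technical coefficients a_ij = z_ij / X_j:
  a_11 = 0/100 = 0.00, a_21 = 20/100 = 0.20, a_31 = 20/100 = 0.20, a_41 = 0/100 = 0.00
  a_12 = 0/620 = 0.00, a_22 = 248/620 = 0.40, a_32 = 124/620 = 0.20, a_42 = 31/620 = 0.05
  a_13 = 76/760 = 0.10, a_23 = 76/760 = 0.10, a_33 = 304/760 = 0.40, a_43 = 38/760 = 0.05
  a_14 = 0/680 = 0.00, a_24 = 204/680 = 0.30, a_34 = 238/680 = 0.35, a_44 = 68/680 = 0.10
I − A =
  [   1.00     0.00    -0.10     0.00]
  [  -0.20     0.60    -0.10    -0.30]
  [  -0.20    -0.20     0.60    -0.35]
  [   0.00    -0.05    -0.05     0.90]
Compute the cofactors C_ij = (−1)^(i+j)·(3×3 minor ij) of I−A; the adjugate is their transpose:
adj(I−A) = Cᵀ =
  [ 0.28175   0.01975   0.05250   0.02700]
  [ 0.12550   0.50450   0.12300   0.21600]
  [ 0.14450   0.19750   0.52500   0.27000]
  [ 0.01500   0.03900   0.03600   0.32400]
det(I−A) = Σ_j (I−A)_1j·C_1j = (1.00)(0.28175) + (0.00)(0.12550) + (-0.10)(0.14450) + (0.00)(0.01500) = 0.2673
(I − A)⁻¹ = adj(I−A) / det(I−A) ≈
  [   1.0541     0.0739     0.1964     0.1010]
  [   0.4695     1.8874     0.4602     0.8081]
  [   0.5406     0.7389     1.9641     1.0101]
  [   0.0561     0.1459     0.1347     1.2121]
x = (I − A)⁻¹ d = adj(I−A)·d / det(I−A), with det(I−A) = 0.2673:
  x_1 = (0.28175·350 + 0.01975·450 + 0.05250·600 + 0.02700·400) / 0.2673 = 149.80 / 0.2673 ≈ 560.4
  x_2 = (0.12550·350 + 0.50450·450 + 0.12300·600 + 0.21600·400) / 0.2673 = 431.15 / 0.2673 ≈ 1613.0
  x_3 = (0.14450·350 + 0.19750·450 + 0.52500·600 + 0.27000·400) / 0.2673 = 562.45 / 0.2673 ≈ 2104.2
  x_4 = (0.01500·350 + 0.03900·450 + 0.03600·600 + 0.32400·400) / 0.2673 = 174.00 / 0.2673 ≈ 651.0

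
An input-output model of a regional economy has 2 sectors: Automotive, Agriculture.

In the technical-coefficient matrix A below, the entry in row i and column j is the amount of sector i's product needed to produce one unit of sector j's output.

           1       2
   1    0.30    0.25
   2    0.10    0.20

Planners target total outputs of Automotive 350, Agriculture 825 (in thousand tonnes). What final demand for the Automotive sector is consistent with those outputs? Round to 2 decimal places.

d_1 = 38.75

I − A =
  [   0.70    -0.25]
  [  -0.10     0.80]
d = (I − A) x:
  d_1 = (+0.70)·350 + (-0.25)·825 = 38.75
  d_2 = (-0.10)·350 + (+0.80)·825 = 625.00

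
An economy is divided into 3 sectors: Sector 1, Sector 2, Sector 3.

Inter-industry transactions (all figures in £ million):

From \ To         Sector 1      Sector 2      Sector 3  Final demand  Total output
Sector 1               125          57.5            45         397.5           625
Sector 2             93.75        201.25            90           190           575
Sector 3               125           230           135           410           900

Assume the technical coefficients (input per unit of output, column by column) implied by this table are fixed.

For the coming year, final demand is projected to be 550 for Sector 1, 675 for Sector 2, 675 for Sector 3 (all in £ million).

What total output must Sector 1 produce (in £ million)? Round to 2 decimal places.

x_1 = 988.82

Technical coefficients a_ij = z_ij / X_j:
  a_11 = 125/625 = 0.20, a_21 = 93.75/625 = 0.15, a_31 = 125/625 = 0.20
  a_12 = 57.5/575 = 0.10, a_22 = 201.25/575 = 0.35, a_32 = 230/575 = 0.40
  a_13 = 45/900 = 0.05, a_23 = 90/900 = 0.10, a_33 = 135/900 = 0.15
I − A =
  [   0.80    -0.10    -0.05]
  [  -0.15     0.65    -0.10]
  [  -0.20    -0.40     0.85]
Cofactors of I−A, C_ij = (−1)^(i+j)·(minor ij) (rows/columns in the sector order above):
  C_11 = (0.65)(0.85) − (-0.10)(-0.40) = 0.5125
  C_12 = −[(-0.15)(0.85) − (-0.10)(-0.20)] = 0.1475
  C_13 = (-0.15)(-0.40) − (0.65)(-0.20) = 0.1900
  C_21 = −[(-0.10)(0.85) − (-0.05)(-0.40)] = 0.1050
  C_22 = (0.80)(0.85) − (-0.05)(-0.20) = 0.6700
  C_23 = −[(0.80)(-0.40) − (-0.10)(-0.20)] = 0.3400
  C_31 = (-0.10)(-0.10) − (-0.05)(0.65) = 0.0425
  C_32 = −[(0.80)(-0.10) − (-0.05)(-0.15)] = 0.0875
  C_33 = (0.80)(0.65) − (-0.10)(-0.15) = 0.5050
det(I−A) = Σ_j (I−A)_1j·C_1j = (0.80)(0.5125) + (-0.10)(0.1475) + (-0.05)(0.1900) = 0.38575
adj(I−A) = Cᵀ =
  [ 0.5125   0.1050   0.0425]
  [ 0.1475   0.6700   0.0875]
  [ 0.1900   0.3400   0.5050]
(I − A)⁻¹ = adj(I−A) / det(I−A) ≈
  [   1.3286     0.2722     0.1102]
  [   0.3824     1.7369     0.2268]
  [   0.4925     0.8814     1.3091]
x = (I − A)⁻¹ d = adj(I−A)·d / det(I−A), with det(I−A) = 0.38575:
  x_1 = (0.5125·550 + 0.1050·675 + 0.0425·675) / 0.38575 = 381.4375 / 0.38575 ≈ 988.82
  x_2 = (0.1475·550 + 0.6700·675 + 0.0875·675) / 0.38575 = 592.4375 / 0.38575 ≈ 1535.81
  x_3 = (0.1900·550 + 0.3400·675 + 0.5050·675) / 0.38575 = 674.875 / 0.38575 ≈ 1749.51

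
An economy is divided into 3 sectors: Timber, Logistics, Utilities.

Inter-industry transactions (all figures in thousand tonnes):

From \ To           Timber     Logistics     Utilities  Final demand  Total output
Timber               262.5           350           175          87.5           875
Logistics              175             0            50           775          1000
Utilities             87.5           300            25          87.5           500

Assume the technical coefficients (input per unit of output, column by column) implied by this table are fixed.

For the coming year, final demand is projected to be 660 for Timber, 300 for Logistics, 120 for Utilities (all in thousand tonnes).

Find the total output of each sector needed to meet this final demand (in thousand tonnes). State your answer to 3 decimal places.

x_T = 1514.768, x_L = 652.124, x_U = 491.699

Technical coefficients a_ij = z_ij / X_j:
  a_TT = 262.5/875 = 0.30, a_LT = 175/875 = 0.20, a_UT = 87.5/875 = 0.10
  a_TL = 350/1000 = 0.35, a_LL = 0/1000 = 0.00, a_UL = 300/1000 = 0.30
  a_TU = 175/500 = 0.35, a_LU = 50/500 = 0.10, a_UU = 25/500 = 0.05
I − A =
  [   0.70    -0.35    -0.35]
  [  -0.20     1.00    -0.10]
  [  -0.10    -0.30     0.95]
Cofactors of I−A, C_ij = (−1)^(i+j)·(minor ij) (rows/columns in the sector order above):
  C_11 = (1.00)(0.95) − (-0.10)(-0.30) = 0.9200
  C_12 = −[(-0.20)(0.95) − (-0.10)(-0.10)] = 0.2000
  C_13 = (-0.20)(-0.30) − (1.00)(-0.10) = 0.1600
  C_21 = −[(-0.35)(0.95) − (-0.35)(-0.30)] = 0.4375
  C_22 = (0.70)(0.95) − (-0.35)(-0.10) = 0.6300
  C_23 = −[(0.70)(-0.30) − (-0.35)(-0.10)] = 0.2450
  C_31 = (-0.35)(-0.10) − (-0.35)(1.00) = 0.3850
  C_32 = −[(0.70)(-0.10) − (-0.35)(-0.20)] = 0.1400
  C_33 = (0.70)(1.00) − (-0.35)(-0.20) = 0.6300
det(I−A) = Σ_j (I−A)_1j·C_1j = (0.70)(0.9200) + (-0.35)(0.2000) + (-0.35)(0.1600) = 0.5180
adj(I−A) = Cᵀ =
  [ 0.9200   0.4375   0.3850]
  [ 0.2000   0.6300   0.1400]
  [ 0.1600   0.2450   0.6300]
(I − A)⁻¹ = adj(I−A) / det(I−A) ≈
  [   1.7761     0.8446     0.7432]
  [   0.3861     1.2162     0.2703]
  [   0.3089     0.4730     1.2162]
x = (I − A)⁻¹ d = adj(I−A)·d / det(I−A), with det(I−A) = 0.5180:
  x_T = (0.9200·660 + 0.4375·300 + 0.3850·120) / 0.5180 = 784.65 / 0.5180 ≈ 1514.768
  x_L = (0.2000·660 + 0.6300·300 + 0.1400·120) / 0.5180 = 337.80 / 0.5180 ≈ 652.124
  x_U = (0.1600·660 + 0.2450·300 + 0.6300·120) / 0.5180 = 254.70 / 0.5180 ≈ 491.699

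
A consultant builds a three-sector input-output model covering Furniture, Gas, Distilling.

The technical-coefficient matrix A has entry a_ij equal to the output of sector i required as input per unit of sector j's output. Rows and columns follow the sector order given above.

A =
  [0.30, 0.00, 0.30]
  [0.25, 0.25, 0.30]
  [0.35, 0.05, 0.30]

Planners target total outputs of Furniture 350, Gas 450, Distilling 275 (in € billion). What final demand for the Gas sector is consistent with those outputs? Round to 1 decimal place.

I − A =
  [   0.70     0.00    -0.30]
  [  -0.25     0.75    -0.30]
  [  -0.35    -0.05     0.70]
d = (I − A) x:
  d_F = (+0.70)·350 + (+0.00)·450 + (-0.30)·275 = 162.5
  d_G = (-0.25)·350 + (+0.75)·450 + (-0.30)·275 = 167.5
  d_D = (-0.35)·350 + (-0.05)·450 + (+0.70)·275 = 47.5

d_G = 167.5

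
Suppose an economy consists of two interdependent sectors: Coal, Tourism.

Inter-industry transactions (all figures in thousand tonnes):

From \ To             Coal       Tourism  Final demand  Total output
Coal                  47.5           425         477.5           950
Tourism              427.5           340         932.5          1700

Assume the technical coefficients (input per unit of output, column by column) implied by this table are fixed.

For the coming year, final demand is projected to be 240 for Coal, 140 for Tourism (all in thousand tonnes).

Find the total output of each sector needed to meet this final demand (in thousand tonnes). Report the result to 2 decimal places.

x_C = 350.58, x_T = 372.20

Technical coefficients a_ij = z_ij / X_j:
  a_CC = 47.5/950 = 0.05, a_TC = 427.5/950 = 0.45
  a_CT = 425/1700 = 0.25, a_TT = 340/1700 = 0.20
I − A =
  [   0.95    -0.25]
  [  -0.45     0.80]
det(I−A) = (0.95)(0.80) − (-0.25)(-0.45) = 0.6475
adj(I−A) = [[0.80, 0.25], [0.45, 0.95]]
(I − A)⁻¹ = adj(I−A) / det(I−A) ≈
  [   1.2355     0.3861]
  [   0.6950     1.4672]
x = (I − A)⁻¹ d = adj(I−A)·d / det(I−A), with det(I−A) = 0.6475:
  x_C = (0.80·240 + 0.25·140) / 0.6475 = 227.00 / 0.6475 ≈ 350.58
  x_T = (0.45·240 + 0.95·140) / 0.6475 = 241.00 / 0.6475 ≈ 372.20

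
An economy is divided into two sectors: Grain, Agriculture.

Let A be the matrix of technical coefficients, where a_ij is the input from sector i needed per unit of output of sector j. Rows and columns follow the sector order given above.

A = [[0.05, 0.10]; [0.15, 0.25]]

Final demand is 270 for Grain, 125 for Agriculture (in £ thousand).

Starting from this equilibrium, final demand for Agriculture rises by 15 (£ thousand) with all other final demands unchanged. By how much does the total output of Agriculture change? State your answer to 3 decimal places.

Δx_2 = 20.430

I − A =
  [   0.95    -0.10]
  [  -0.15     0.75]
det(I−A) = (0.95)(0.75) − (-0.10)(-0.15) = 0.6975
adj(I−A) = [[0.75, 0.10], [0.15, 0.95]]
(I − A)⁻¹ = adj(I−A) / det(I−A) ≈
  [   1.0753     0.1434]
  [   0.2151     1.3620]
Δx = (I − A)⁻¹ Δd with Δd having +15 in the Agriculture component and 0 elsewhere.
So Δx_2 = L_22 · (+15), where L_22 = adj(I−A)_22 / det(I−A) = 0.95 / 0.6975.
Δx_2 = 0.95 × (+15) / 0.6975 = 14.25 / 0.6975 ≈ 20.430.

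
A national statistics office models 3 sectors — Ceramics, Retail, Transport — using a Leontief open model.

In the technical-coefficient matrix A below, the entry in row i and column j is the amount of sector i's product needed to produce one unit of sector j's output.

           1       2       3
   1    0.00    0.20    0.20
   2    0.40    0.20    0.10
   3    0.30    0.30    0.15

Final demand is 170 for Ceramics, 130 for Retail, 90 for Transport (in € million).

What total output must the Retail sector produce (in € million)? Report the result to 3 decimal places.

I − A =
  [   1.00    -0.20    -0.20]
  [  -0.40     0.80    -0.10]
  [  -0.30    -0.30     0.85]
Cofactors of I−A, C_ij = (−1)^(i+j)·(minor ij) (rows/columns in the sector order above):
  C_11 = (0.80)(0.85) − (-0.10)(-0.30) = 0.6500
  C_12 = −[(-0.40)(0.85) − (-0.10)(-0.30)] = 0.3700
  C_13 = (-0.40)(-0.30) − (0.80)(-0.30) = 0.3600
  C_21 = −[(-0.20)(0.85) − (-0.20)(-0.30)] = 0.2300
  C_22 = (1.00)(0.85) − (-0.20)(-0.30) = 0.7900
  C_23 = −[(1.00)(-0.30) − (-0.20)(-0.30)] = 0.3600
  C_31 = (-0.20)(-0.10) − (-0.20)(0.80) = 0.1800
  C_32 = −[(1.00)(-0.10) − (-0.20)(-0.40)] = 0.1800
  C_33 = (1.00)(0.80) − (-0.20)(-0.40) = 0.7200
det(I−A) = Σ_j (I−A)_1j·C_1j = (1.00)(0.6500) + (-0.20)(0.3700) + (-0.20)(0.3600) = 0.5040
adj(I−A) = Cᵀ =
  [ 0.6500   0.2300   0.1800]
  [ 0.3700   0.7900   0.1800]
  [ 0.3600   0.3600   0.7200]
(I − A)⁻¹ = adj(I−A) / det(I−A) ≈
  [   1.2897     0.4563     0.3571]
  [   0.7341     1.5675     0.3571]
  [   0.7143     0.7143     1.4286]
x = (I − A)⁻¹ d = adj(I−A)·d / det(I−A), with det(I−A) = 0.5040:
  x_1 = (0.6500·170 + 0.2300·130 + 0.1800·90) / 0.5040 = 156.60 / 0.5040 ≈ 310.714
  x_2 = (0.3700·170 + 0.7900·130 + 0.1800·90) / 0.5040 = 181.80 / 0.5040 ≈ 360.714
  x_3 = (0.3600·170 + 0.3600·130 + 0.7200·90) / 0.5040 = 172.80 / 0.5040 ≈ 342.857

x_2 = 360.714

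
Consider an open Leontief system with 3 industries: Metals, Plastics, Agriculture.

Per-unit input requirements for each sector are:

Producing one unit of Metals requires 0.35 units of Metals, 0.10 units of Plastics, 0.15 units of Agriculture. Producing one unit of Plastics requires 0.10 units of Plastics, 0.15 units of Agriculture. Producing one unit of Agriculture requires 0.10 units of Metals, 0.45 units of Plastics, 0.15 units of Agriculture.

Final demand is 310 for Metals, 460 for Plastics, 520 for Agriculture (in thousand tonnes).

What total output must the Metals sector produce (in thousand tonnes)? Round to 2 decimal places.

x_1 = 615.74

I − A =
  [   0.65     0.00    -0.10]
  [  -0.10     0.90    -0.45]
  [  -0.15    -0.15     0.85]
Cofactors of I−A, C_ij = (−1)^(i+j)·(minor ij) (rows/columns in the sector order above):
  C_11 = (0.90)(0.85) − (-0.45)(-0.15) = 0.6975
  C_12 = −[(-0.10)(0.85) − (-0.45)(-0.15)] = 0.1525
  C_13 = (-0.10)(-0.15) − (0.90)(-0.15) = 0.1500
  C_21 = −[(0.00)(0.85) − (-0.10)(-0.15)] = 0.0150
  C_22 = (0.65)(0.85) − (-0.10)(-0.15) = 0.5375
  C_23 = −[(0.65)(-0.15) − (0.00)(-0.15)] = 0.0975
  C_31 = (0.00)(-0.45) − (-0.10)(0.90) = 0.0900
  C_32 = −[(0.65)(-0.45) − (-0.10)(-0.10)] = 0.3025
  C_33 = (0.65)(0.90) − (0.00)(-0.10) = 0.5850
det(I−A) = Σ_j (I−A)_1j·C_1j = (0.65)(0.6975) + (0.00)(0.1525) + (-0.10)(0.1500) = 0.438375
adj(I−A) = Cᵀ =
  [ 0.6975   0.0150   0.0900]
  [ 0.1525   0.5375   0.3025]
  [ 0.1500   0.0975   0.5850]
(I − A)⁻¹ = adj(I−A) / det(I−A) ≈
  [   1.5911     0.0342     0.2053]
  [   0.3479     1.2261     0.6900]
  [   0.3422     0.2224     1.3345]
x = (I − A)⁻¹ d = adj(I−A)·d / det(I−A), with det(I−A) = 0.438375:
  x_1 = (0.6975·310 + 0.0150·460 + 0.0900·520) / 0.438375 = 269.925 / 0.438375 ≈ 615.74
  x_2 = (0.1525·310 + 0.5375·460 + 0.3025·520) / 0.438375 = 451.825 / 0.438375 ≈ 1030.68
  x_3 = (0.1500·310 + 0.0975·460 + 0.5850·520) / 0.438375 = 395.55 / 0.438375 ≈ 902.31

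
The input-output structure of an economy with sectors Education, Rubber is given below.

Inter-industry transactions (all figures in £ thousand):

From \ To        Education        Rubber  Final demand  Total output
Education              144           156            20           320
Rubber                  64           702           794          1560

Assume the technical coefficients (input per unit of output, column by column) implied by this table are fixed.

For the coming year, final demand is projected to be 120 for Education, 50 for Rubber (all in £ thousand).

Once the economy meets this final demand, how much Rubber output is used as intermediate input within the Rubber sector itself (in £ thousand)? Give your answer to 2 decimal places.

Technical coefficients a_ij = z_ij / X_j:
  a_11 = 144/320 = 0.45, a_21 = 64/320 = 0.20
  a_12 = 156/1560 = 0.10, a_22 = 702/1560 = 0.45
I − A =
  [   0.55    -0.10]
  [  -0.20     0.55]
det(I−A) = (0.55)(0.55) − (-0.10)(-0.20) = 0.2825
adj(I−A) = [[0.55, 0.10], [0.20, 0.55]]
(I − A)⁻¹ = adj(I−A) / det(I−A) ≈
  [   1.9469     0.3540]
  [   0.7080     1.9469]
First solve x = (I − A)⁻¹ d = adj(I−A)·d / det(I−A); in particular x_2 = (0.20·120 + 0.55·50) / 0.2825 = 51.50 / 0.2825 ≈ 182.3009.
Intermediate flow from 2 to 2: z_22 = a_22 · x_2 = 0.45 × 51.50 / 0.2825 = 23.175 / 0.2825 ≈ 82.04.

z_22 = 82.04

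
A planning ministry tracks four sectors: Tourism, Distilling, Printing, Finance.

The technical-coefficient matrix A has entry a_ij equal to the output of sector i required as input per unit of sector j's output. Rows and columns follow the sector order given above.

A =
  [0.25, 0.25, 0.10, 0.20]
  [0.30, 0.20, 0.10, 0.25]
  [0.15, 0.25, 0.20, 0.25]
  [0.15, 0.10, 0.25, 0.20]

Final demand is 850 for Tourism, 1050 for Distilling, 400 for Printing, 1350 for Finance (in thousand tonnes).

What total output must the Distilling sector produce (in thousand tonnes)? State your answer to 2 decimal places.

I − A =
  [   0.75    -0.25    -0.10    -0.20]
  [  -0.30     0.80    -0.10    -0.25]
  [  -0.15    -0.25     0.80    -0.25]
  [  -0.15    -0.10    -0.25     0.80]
Compute the cofactors C_ij = (−1)^(i+j)·(3×3 minor ij) of I−A; the adjugate is their transpose:
adj(I−A) = Cᵀ =
  [ 0.403875   0.195375   0.139125   0.205500]
  [ 0.228375   0.385875   0.146625   0.223500]
  [ 0.199125   0.203625   0.361875   0.226500]
  [ 0.166500   0.148500   0.157500   0.378000]
det(I−A) = Σ_j (I−A)_1j·C_1j = (0.75)(0.403875) + (-0.25)(0.228375) + (-0.10)(0.199125) + (-0.20)(0.166500) = 0.1926
(I − A)⁻¹ = adj(I−A) / det(I−A) ≈
  [   2.0970     1.0144     0.7224     1.0670]
  [   1.1857     2.0035     0.7613     1.1604]
  [   1.0339     1.0572     1.8789     1.1760]
  [   0.8645     0.7710     0.8178     1.9626]
x = (I − A)⁻¹ d = adj(I−A)·d / det(I−A), with det(I−A) = 0.1926:
  x_T = (0.403875·850 + 0.195375·1050 + 0.139125·400 + 0.205500·1350) / 0.1926 = 881.5125 / 0.1926 ≈ 4576.91
  x_D = (0.228375·850 + 0.385875·1050 + 0.146625·400 + 0.223500·1350) / 0.1926 = 959.6625 / 0.1926 ≈ 4982.67
  x_P = (0.199125·850 + 0.203625·1050 + 0.361875·400 + 0.226500·1350) / 0.1926 = 833.5875 / 0.1926 ≈ 4328.08
  x_F = (0.166500·850 + 0.148500·1050 + 0.157500·400 + 0.378000·1350) / 0.1926 = 870.75 / 0.1926 ≈ 4521.03

x_D = 4982.67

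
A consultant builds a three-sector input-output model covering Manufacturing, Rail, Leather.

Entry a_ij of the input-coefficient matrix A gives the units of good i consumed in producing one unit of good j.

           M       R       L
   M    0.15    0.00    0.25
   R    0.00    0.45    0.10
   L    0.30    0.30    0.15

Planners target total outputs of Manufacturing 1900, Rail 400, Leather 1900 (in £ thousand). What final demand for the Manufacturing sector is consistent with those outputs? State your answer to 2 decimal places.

d_M = 1140.00

I − A =
  [   0.85     0.00    -0.25]
  [   0.00     0.55    -0.10]
  [  -0.30    -0.30     0.85]
d = (I − A) x:
  d_M = (+0.85)·1900 + (+0.00)·400 + (-0.25)·1900 = 1140.00
  d_R = (+0.00)·1900 + (+0.55)·400 + (-0.10)·1900 = 30.00
  d_L = (-0.30)·1900 + (-0.30)·400 + (+0.85)·1900 = 925.00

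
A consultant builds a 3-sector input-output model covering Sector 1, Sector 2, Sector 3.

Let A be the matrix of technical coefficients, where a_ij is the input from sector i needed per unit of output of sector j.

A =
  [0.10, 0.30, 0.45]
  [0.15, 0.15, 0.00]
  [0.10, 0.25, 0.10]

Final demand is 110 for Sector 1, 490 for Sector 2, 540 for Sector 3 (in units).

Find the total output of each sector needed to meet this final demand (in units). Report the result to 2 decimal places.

x_1 = 806.45, x_2 = 718.79, x_3 = 889.27

I − A =
  [   0.90    -0.30    -0.45]
  [  -0.15     0.85     0.00]
  [  -0.10    -0.25     0.90]
Cofactors of I−A, C_ij = (−1)^(i+j)·(minor ij) (rows/columns in the sector order above):
  C_11 = (0.85)(0.90) − (0.00)(-0.25) = 0.7650
  C_12 = −[(-0.15)(0.90) − (0.00)(-0.10)] = 0.1350
  C_13 = (-0.15)(-0.25) − (0.85)(-0.10) = 0.1225
  C_21 = −[(-0.30)(0.90) − (-0.45)(-0.25)] = 0.3825
  C_22 = (0.90)(0.90) − (-0.45)(-0.10) = 0.7650
  C_23 = −[(0.90)(-0.25) − (-0.30)(-0.10)] = 0.2550
  C_31 = (-0.30)(0.00) − (-0.45)(0.85) = 0.3825
  C_32 = −[(0.90)(0.00) − (-0.45)(-0.15)] = 0.0675
  C_33 = (0.90)(0.85) − (-0.30)(-0.15) = 0.7200
det(I−A) = Σ_j (I−A)_1j·C_1j = (0.90)(0.7650) + (-0.30)(0.1350) + (-0.45)(0.1225) = 0.592875
adj(I−A) = Cᵀ =
  [ 0.7650   0.3825   0.3825]
  [ 0.1350   0.7650   0.0675]
  [ 0.1225   0.2550   0.7200]
(I − A)⁻¹ = adj(I−A) / det(I−A) ≈
  [   1.2903     0.6452     0.6452]
  [   0.2277     1.2903     0.1139]
  [   0.2066     0.4301     1.2144]
x = (I − A)⁻¹ d = adj(I−A)·d / det(I−A), with det(I−A) = 0.592875:
  x_1 = (0.7650·110 + 0.3825·490 + 0.3825·540) / 0.592875 = 478.125 / 0.592875 ≈ 806.45
  x_2 = (0.1350·110 + 0.7650·490 + 0.0675·540) / 0.592875 = 426.15 / 0.592875 ≈ 718.79
  x_3 = (0.1225·110 + 0.2550·490 + 0.7200·540) / 0.592875 = 527.225 / 0.592875 ≈ 889.27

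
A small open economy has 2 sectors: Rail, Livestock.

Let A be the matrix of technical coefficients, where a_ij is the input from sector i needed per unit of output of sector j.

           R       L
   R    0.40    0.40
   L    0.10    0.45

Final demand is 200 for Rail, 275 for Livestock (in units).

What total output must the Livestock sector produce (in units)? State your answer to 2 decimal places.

I − A =
  [   0.60    -0.40]
  [  -0.10     0.55]
det(I−A) = (0.60)(0.55) − (-0.40)(-0.10) = 0.2900
adj(I−A) = [[0.55, 0.40], [0.10, 0.60]]
(I − A)⁻¹ = adj(I−A) / det(I−A) ≈
  [   1.8966     1.3793]
  [   0.3448     2.0690]
x = (I − A)⁻¹ d = adj(I−A)·d / det(I−A), with det(I−A) = 0.2900:
  x_R = (0.55·200 + 0.40·275) / 0.2900 = 220.00 / 0.2900 ≈ 758.62
  x_L = (0.10·200 + 0.60·275) / 0.2900 = 185.00 / 0.2900 ≈ 637.93

x_L = 637.93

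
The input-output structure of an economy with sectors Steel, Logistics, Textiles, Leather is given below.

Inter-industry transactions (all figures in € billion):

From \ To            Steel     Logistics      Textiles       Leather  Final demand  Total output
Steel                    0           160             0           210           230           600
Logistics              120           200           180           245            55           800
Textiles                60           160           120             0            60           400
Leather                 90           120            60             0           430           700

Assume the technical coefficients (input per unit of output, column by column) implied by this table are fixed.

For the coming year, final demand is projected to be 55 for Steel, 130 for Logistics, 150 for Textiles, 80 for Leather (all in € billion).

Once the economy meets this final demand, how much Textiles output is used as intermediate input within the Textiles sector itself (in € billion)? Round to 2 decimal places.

z_33 = 130.16

Technical coefficients a_ij = z_ij / X_j:
  a_11 = 0/600 = 0.00, a_21 = 120/600 = 0.20, a_31 = 60/600 = 0.10, a_41 = 90/600 = 0.15
  a_12 = 160/800 = 0.20, a_22 = 200/800 = 0.25, a_32 = 160/800 = 0.20, a_42 = 120/800 = 0.15
  a_13 = 0/400 = 0.00, a_23 = 180/400 = 0.45, a_33 = 120/400 = 0.30, a_43 = 60/400 = 0.15
  a_14 = 210/700 = 0.30, a_24 = 245/700 = 0.35, a_34 = 0/700 = 0.00, a_44 = 0/700 = 0.00
I − A =
  [   1.00    -0.20     0.00    -0.30]
  [  -0.20     0.75    -0.45    -0.35]
  [  -0.10    -0.20     0.70     0.00]
  [  -0.15    -0.15    -0.15     1.00]
Compute the cofactors C_ij = (−1)^(i+j)·(3×3 minor ij) of I−A; the adjugate is their transpose:
adj(I−A) = Cᵀ =
  [ 0.38775   0.18050   0.15450   0.17950]
  [ 0.22700   0.66400   0.49125   0.30050]
  [ 0.12025   0.21550   0.60425   0.11150]
  [ 0.11025   0.15900   0.18750   0.39800]
det(I−A) = Σ_j (I−A)_1j·C_1j = (1.00)(0.38775) + (-0.20)(0.22700) + (0.00)(0.12025) + (-0.30)(0.11025) = 0.309275
(I − A)⁻¹ = adj(I−A) / det(I−A) ≈
  [   1.2537     0.5836     0.4996     0.5804]
  [   0.7340     2.1470     1.5884     0.9716]
  [   0.3888     0.6968     1.9538     0.3605]
  [   0.3565     0.5141     0.6063     1.2869]
First solve x = (I − A)⁻¹ d = adj(I−A)·d / det(I−A); in particular x_3 = (0.12025·55 + 0.21550·130 + 0.60425·150 + 0.11150·80) / 0.309275 = 134.18625 / 0.309275 ≈ 433.8736.
Intermediate flow from 3 to 3: z_33 = a_33 · x_3 = 0.30 × 134.18625 / 0.309275 = 40.255875 / 0.309275 ≈ 130.16.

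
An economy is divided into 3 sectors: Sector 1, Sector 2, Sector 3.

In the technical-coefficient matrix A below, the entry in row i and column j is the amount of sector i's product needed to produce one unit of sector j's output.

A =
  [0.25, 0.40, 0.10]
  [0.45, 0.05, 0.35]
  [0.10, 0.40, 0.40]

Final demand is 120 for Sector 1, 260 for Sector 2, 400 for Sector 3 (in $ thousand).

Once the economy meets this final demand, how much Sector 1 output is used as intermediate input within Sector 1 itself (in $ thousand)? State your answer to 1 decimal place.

I − A =
  [   0.75    -0.40    -0.10]
  [  -0.45     0.95    -0.35]
  [  -0.10    -0.40     0.60]
Cofactors of I−A, C_ij = (−1)^(i+j)·(minor ij) (rows/columns in the sector order above):
  C_11 = (0.95)(0.60) − (-0.35)(-0.40) = 0.4300
  C_12 = −[(-0.45)(0.60) − (-0.35)(-0.10)] = 0.3050
  C_13 = (-0.45)(-0.40) − (0.95)(-0.10) = 0.2750
  C_21 = −[(-0.40)(0.60) − (-0.10)(-0.40)] = 0.2800
  C_22 = (0.75)(0.60) − (-0.10)(-0.10) = 0.4400
  C_23 = −[(0.75)(-0.40) − (-0.40)(-0.10)] = 0.3400
  C_31 = (-0.40)(-0.35) − (-0.10)(0.95) = 0.2350
  C_32 = −[(0.75)(-0.35) − (-0.10)(-0.45)] = 0.3075
  C_33 = (0.75)(0.95) − (-0.40)(-0.45) = 0.5325
det(I−A) = Σ_j (I−A)_1j·C_1j = (0.75)(0.4300) + (-0.40)(0.3050) + (-0.10)(0.2750) = 0.1730
adj(I−A) = Cᵀ =
  [ 0.4300   0.2800   0.2350]
  [ 0.3050   0.4400   0.3075]
  [ 0.2750   0.3400   0.5325]
(I − A)⁻¹ = adj(I−A) / det(I−A) ≈
  [   2.4855     1.6185     1.3584]
  [   1.7630     2.5434     1.7775]
  [   1.5896     1.9653     3.0780]
First solve x = (I − A)⁻¹ d = adj(I−A)·d / det(I−A); in particular x_1 = (0.4300·120 + 0.2800·260 + 0.2350·400) / 0.1730 = 218.40 / 0.1730 ≈ 1262.428.
Intermediate flow from 1 to 1: z_11 = a_11 · x_1 = 0.25 × 218.40 / 0.1730 = 54.60 / 0.1730 ≈ 315.6.

z_11 = 315.6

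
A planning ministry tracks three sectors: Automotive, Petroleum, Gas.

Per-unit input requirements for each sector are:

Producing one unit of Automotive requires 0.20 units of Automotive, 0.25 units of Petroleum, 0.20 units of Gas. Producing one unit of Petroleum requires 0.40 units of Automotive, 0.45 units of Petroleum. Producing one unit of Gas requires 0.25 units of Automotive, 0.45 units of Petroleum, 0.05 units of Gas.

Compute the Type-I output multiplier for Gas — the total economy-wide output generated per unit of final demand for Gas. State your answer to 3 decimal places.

m_3 = 4.162

I − A =
  [   0.80    -0.40    -0.25]
  [  -0.25     0.55    -0.45]
  [  -0.20     0.00     0.95]
Cofactors of I−A, C_ij = (−1)^(i+j)·(minor ij) (rows/columns in the sector order above):
  C_11 = (0.55)(0.95) − (-0.45)(0.00) = 0.5225
  C_12 = −[(-0.25)(0.95) − (-0.45)(-0.20)] = 0.3275
  C_13 = (-0.25)(0.00) − (0.55)(-0.20) = 0.1100
  C_21 = −[(-0.40)(0.95) − (-0.25)(0.00)] = 0.3800
  C_22 = (0.80)(0.95) − (-0.25)(-0.20) = 0.7100
  C_23 = −[(0.80)(0.00) − (-0.40)(-0.20)] = 0.0800
  C_31 = (-0.40)(-0.45) − (-0.25)(0.55) = 0.3175
  C_32 = −[(0.80)(-0.45) − (-0.25)(-0.25)] = 0.4225
  C_33 = (0.80)(0.55) − (-0.40)(-0.25) = 0.3400
det(I−A) = Σ_j (I−A)_1j·C_1j = (0.80)(0.5225) + (-0.40)(0.3275) + (-0.25)(0.1100) = 0.2595
adj(I−A) = Cᵀ =
  [ 0.5225   0.3800   0.3175]
  [ 0.3275   0.7100   0.4225]
  [ 0.1100   0.0800   0.3400]
(I − A)⁻¹ = adj(I−A) / det(I−A) ≈
  [   2.0135     1.4644     1.2235]
  [   1.2620     2.7360     1.6281]
  [   0.4239     0.3083     1.3102]
The output multiplier for sector j is the column-j sum of the Leontief inverse (I − A)⁻¹ = adj(I−A) / det(I−A).
Column 3 of adj(I−A): (0.3175, 0.4225, 0.3400); det(I−A) = 0.2595.
m_3 = (0.3175 + 0.4225 + 0.3400) / 0.2595 = 1.08 / 0.2595 ≈ 4.162.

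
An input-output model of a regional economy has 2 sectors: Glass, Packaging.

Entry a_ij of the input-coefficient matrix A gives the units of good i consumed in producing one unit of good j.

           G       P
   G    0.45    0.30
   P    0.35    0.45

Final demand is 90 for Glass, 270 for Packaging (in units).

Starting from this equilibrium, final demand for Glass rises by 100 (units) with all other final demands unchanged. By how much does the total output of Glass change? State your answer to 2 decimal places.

Δx_G = 278.48

I − A =
  [   0.55    -0.30]
  [  -0.35     0.55]
det(I−A) = (0.55)(0.55) − (-0.30)(-0.35) = 0.1975
adj(I−A) = [[0.55, 0.30], [0.35, 0.55]]
(I − A)⁻¹ = adj(I−A) / det(I−A) ≈
  [   2.7848     1.5190]
  [   1.7722     2.7848]
Δx = (I − A)⁻¹ Δd with Δd having +100 in the Glass component and 0 elsewhere.
So Δx_G = L_GG · (+100), where L_GG = adj(I−A)_GG / det(I−A) = 0.55 / 0.1975.
Δx_G = 0.55 × (+100) / 0.1975 = 55.00 / 0.1975 ≈ 278.48.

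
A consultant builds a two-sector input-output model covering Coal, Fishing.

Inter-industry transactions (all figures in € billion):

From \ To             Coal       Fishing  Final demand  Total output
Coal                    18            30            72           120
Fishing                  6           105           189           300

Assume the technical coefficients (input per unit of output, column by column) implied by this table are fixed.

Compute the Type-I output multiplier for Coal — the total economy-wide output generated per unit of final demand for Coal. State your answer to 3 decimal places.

m_C = 1.279

Technical coefficients a_ij = z_ij / X_j:
  a_CC = 18/120 = 0.15, a_FC = 6/120 = 0.05
  a_CF = 30/300 = 0.10, a_FF = 105/300 = 0.35
I − A =
  [   0.85    -0.10]
  [  -0.05     0.65]
det(I−A) = (0.85)(0.65) − (-0.10)(-0.05) = 0.5475
adj(I−A) = [[0.65, 0.10], [0.05, 0.85]]
(I − A)⁻¹ = adj(I−A) / det(I−A) ≈
  [   1.1872     0.1826]
  [   0.0913     1.5525]
The output multiplier for sector j is the column-j sum of the Leontief inverse (I − A)⁻¹ = adj(I−A) / det(I−A).
Column C of adj(I−A): (0.65, 0.05); det(I−A) = 0.5475.
m_C = (0.65 + 0.05) / 0.5475 = 0.70 / 0.5475 ≈ 1.279.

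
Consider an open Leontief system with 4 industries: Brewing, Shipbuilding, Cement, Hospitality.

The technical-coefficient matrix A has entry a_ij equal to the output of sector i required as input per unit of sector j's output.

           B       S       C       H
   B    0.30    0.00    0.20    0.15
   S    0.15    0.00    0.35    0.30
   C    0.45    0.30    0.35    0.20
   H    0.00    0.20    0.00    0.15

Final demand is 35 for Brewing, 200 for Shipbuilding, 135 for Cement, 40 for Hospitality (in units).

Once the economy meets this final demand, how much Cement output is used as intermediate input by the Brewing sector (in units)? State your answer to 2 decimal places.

z_CB = 131.67

I − A =
  [   0.70     0.00    -0.20    -0.15]
  [  -0.15     1.00    -0.35    -0.30]
  [  -0.45    -0.30     0.65    -0.20]
  [   0.00    -0.20     0.00     0.85]
Compute the cofactors C_ij = (−1)^(i+j)·(3×3 minor ij) of I−A; the adjugate is their transpose:
adj(I−A) = Cᵀ =
  [ 0.41025   0.07850   0.16850   0.13975]
  [ 0.21675   0.31025   0.23375   0.20275]
  [ 0.39975   0.22000   0.54850   0.27725]
  [ 0.05100   0.07300   0.05500   0.28250]
det(I−A) = Σ_j (I−A)_1j·C_1j = (0.70)(0.41025) + (0.00)(0.21675) + (-0.20)(0.39975) + (-0.15)(0.05100) = 0.199575
(I − A)⁻¹ = adj(I−A) / det(I−A) ≈
  [   2.0556     0.3933     0.8443     0.7002]
  [   1.0861     1.5546     1.1712     1.0159]
  [   2.0030     1.1023     2.7483     1.3892]
  [   0.2555     0.3658     0.2756     1.4155]
First solve x = (I − A)⁻¹ d = adj(I−A)·d / det(I−A); in particular x_B = (0.41025·35 + 0.07850·200 + 0.16850·135 + 0.13975·40) / 0.199575 = 58.39625 / 0.199575 ≈ 292.6030.
Intermediate flow from C to B: z_CB = a_CB · x_B = 0.45 × 58.39625 / 0.199575 = 26.2783125 / 0.199575 ≈ 131.67.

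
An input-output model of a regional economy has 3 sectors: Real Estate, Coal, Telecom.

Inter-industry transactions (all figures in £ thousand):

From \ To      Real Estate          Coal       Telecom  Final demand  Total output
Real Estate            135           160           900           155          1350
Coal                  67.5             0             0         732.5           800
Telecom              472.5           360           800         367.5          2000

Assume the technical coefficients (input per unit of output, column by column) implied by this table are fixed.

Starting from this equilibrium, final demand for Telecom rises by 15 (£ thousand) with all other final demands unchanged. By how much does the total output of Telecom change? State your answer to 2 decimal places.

Δx_3 = 36.44

Technical coefficients a_ij = z_ij / X_j:
  a_11 = 135/1350 = 0.10, a_21 = 67.5/1350 = 0.05, a_31 = 472.5/1350 = 0.35
  a_12 = 160/800 = 0.20, a_22 = 0/800 = 0.00, a_32 = 360/800 = 0.45
  a_13 = 900/2000 = 0.45, a_23 = 0/2000 = 0.00, a_33 = 800/2000 = 0.40
I − A =
  [   0.90    -0.20    -0.45]
  [  -0.05     1.00     0.00]
  [  -0.35    -0.45     0.60]
Cofactors of I−A, C_ij = (−1)^(i+j)·(minor ij) (rows/columns in the sector order above):
  C_11 = (1.00)(0.60) − (0.00)(-0.45) = 0.6000
  C_12 = −[(-0.05)(0.60) − (0.00)(-0.35)] = 0.0300
  C_13 = (-0.05)(-0.45) − (1.00)(-0.35) = 0.3725
  C_21 = −[(-0.20)(0.60) − (-0.45)(-0.45)] = 0.3225
  C_22 = (0.90)(0.60) − (-0.45)(-0.35) = 0.3825
  C_23 = −[(0.90)(-0.45) − (-0.20)(-0.35)] = 0.4750
  C_31 = (-0.20)(0.00) − (-0.45)(1.00) = 0.4500
  C_32 = −[(0.90)(0.00) − (-0.45)(-0.05)] = 0.0225
  C_33 = (0.90)(1.00) − (-0.20)(-0.05) = 0.8900
det(I−A) = Σ_j (I−A)_1j·C_1j = (0.90)(0.6000) + (-0.20)(0.0300) + (-0.45)(0.3725) = 0.366375
adj(I−A) = Cᵀ =
  [ 0.6000   0.3225   0.4500]
  [ 0.0300   0.3825   0.0225]
  [ 0.3725   0.4750   0.8900]
(I − A)⁻¹ = adj(I−A) / det(I−A) ≈
  [   1.6377     0.8802     1.2282]
  [   0.0819     1.0440     0.0614]
  [   1.0167     1.2965     2.4292]
Δx = (I − A)⁻¹ Δd with Δd having +15 in the Telecom component and 0 elsewhere.
So Δx_3 = L_33 · (+15), where L_33 = adj(I−A)_33 / det(I−A) = 0.8900 / 0.366375.
Δx_3 = 0.8900 × (+15) / 0.366375 = 13.35 / 0.366375 ≈ 36.44.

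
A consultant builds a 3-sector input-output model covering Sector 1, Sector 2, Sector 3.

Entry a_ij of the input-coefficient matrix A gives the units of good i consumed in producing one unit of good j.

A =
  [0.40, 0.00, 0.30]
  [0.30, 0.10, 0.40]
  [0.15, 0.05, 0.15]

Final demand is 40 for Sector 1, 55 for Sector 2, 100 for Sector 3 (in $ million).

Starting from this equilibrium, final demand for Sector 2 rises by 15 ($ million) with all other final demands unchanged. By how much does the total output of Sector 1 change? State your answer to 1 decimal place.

Δx_1 = 0.6

I − A =
  [   0.60     0.00    -0.30]
  [  -0.30     0.90    -0.40]
  [  -0.15    -0.05     0.85]
Cofactors of I−A, C_ij = (−1)^(i+j)·(minor ij) (rows/columns in the sector order above):
  C_11 = (0.90)(0.85) − (-0.40)(-0.05) = 0.7450
  C_12 = −[(-0.30)(0.85) − (-0.40)(-0.15)] = 0.3150
  C_13 = (-0.30)(-0.05) − (0.90)(-0.15) = 0.1500
  C_21 = −[(0.00)(0.85) − (-0.30)(-0.05)] = 0.0150
  C_22 = (0.60)(0.85) − (-0.30)(-0.15) = 0.4650
  C_23 = −[(0.60)(-0.05) − (0.00)(-0.15)] = 0.0300
  C_31 = (0.00)(-0.40) − (-0.30)(0.90) = 0.2700
  C_32 = −[(0.60)(-0.40) − (-0.30)(-0.30)] = 0.3300
  C_33 = (0.60)(0.90) − (0.00)(-0.30) = 0.5400
det(I−A) = Σ_j (I−A)_1j·C_1j = (0.60)(0.7450) + (0.00)(0.3150) + (-0.30)(0.1500) = 0.4020
adj(I−A) = Cᵀ =
  [ 0.7450   0.0150   0.2700]
  [ 0.3150   0.4650   0.3300]
  [ 0.1500   0.0300   0.5400]
(I − A)⁻¹ = adj(I−A) / det(I−A) ≈
  [   1.8532     0.0373     0.6716]
  [   0.7836     1.1567     0.8209]
  [   0.3731     0.0746     1.3433]
Δx = (I − A)⁻¹ Δd with Δd having +15 in the Sector 2 component and 0 elsewhere.
So Δx_1 = L_12 · (+15), where L_12 = adj(I−A)_12 / det(I−A) = 0.0150 / 0.4020.
Δx_1 = 0.0150 × (+15) / 0.4020 = 0.225 / 0.4020 ≈ 0.6.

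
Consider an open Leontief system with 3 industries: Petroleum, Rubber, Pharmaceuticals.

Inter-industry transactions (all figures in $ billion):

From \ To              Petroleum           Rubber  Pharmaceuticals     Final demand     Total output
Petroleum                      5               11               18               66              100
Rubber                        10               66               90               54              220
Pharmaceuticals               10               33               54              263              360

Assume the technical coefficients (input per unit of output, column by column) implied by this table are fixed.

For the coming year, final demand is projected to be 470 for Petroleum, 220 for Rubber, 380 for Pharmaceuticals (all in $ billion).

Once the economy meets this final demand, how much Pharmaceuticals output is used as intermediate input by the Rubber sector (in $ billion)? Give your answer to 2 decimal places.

Technical coefficients a_ij = z_ij / X_j:
  a_11 = 5/100 = 0.05, a_21 = 10/100 = 0.10, a_31 = 10/100 = 0.10
  a_12 = 11/220 = 0.05, a_22 = 66/220 = 0.30, a_32 = 33/220 = 0.15
  a_13 = 18/360 = 0.05, a_23 = 90/360 = 0.25, a_33 = 54/360 = 0.15
I − A =
  [   0.95    -0.05    -0.05]
  [  -0.10     0.70    -0.25]
  [  -0.10    -0.15     0.85]
Cofactors of I−A, C_ij = (−1)^(i+j)·(minor ij) (rows/columns in the sector order above):
  C_11 = (0.70)(0.85) − (-0.25)(-0.15) = 0.5575
  C_12 = −[(-0.10)(0.85) − (-0.25)(-0.10)] = 0.1100
  C_13 = (-0.10)(-0.15) − (0.70)(-0.10) = 0.0850
  C_21 = −[(-0.05)(0.85) − (-0.05)(-0.15)] = 0.0500
  C_22 = (0.95)(0.85) − (-0.05)(-0.10) = 0.8025
  C_23 = −[(0.95)(-0.15) − (-0.05)(-0.10)] = 0.1475
  C_31 = (-0.05)(-0.25) − (-0.05)(0.70) = 0.0475
  C_32 = −[(0.95)(-0.25) − (-0.05)(-0.10)] = 0.2425
  C_33 = (0.95)(0.70) − (-0.05)(-0.10) = 0.6600
det(I−A) = Σ_j (I−A)_1j·C_1j = (0.95)(0.5575) + (-0.05)(0.1100) + (-0.05)(0.0850) = 0.519875
adj(I−A) = Cᵀ =
  [ 0.5575   0.0500   0.0475]
  [ 0.1100   0.8025   0.2425]
  [ 0.0850   0.1475   0.6600]
(I − A)⁻¹ = adj(I−A) / det(I−A) ≈
  [   1.0724     0.0962     0.0914]
  [   0.2116     1.5436     0.4665]
  [   0.1635     0.2837     1.2695]
First solve x = (I − A)⁻¹ d = adj(I−A)·d / det(I−A); in particular x_2 = (0.1100·470 + 0.8025·220 + 0.2425·380) / 0.519875 = 320.40 / 0.519875 ≈ 616.3020.
Intermediate flow from 3 to 2: z_32 = a_32 · x_2 = 0.15 × 320.40 / 0.519875 = 48.06 / 0.519875 ≈ 92.45.

z_32 = 92.45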